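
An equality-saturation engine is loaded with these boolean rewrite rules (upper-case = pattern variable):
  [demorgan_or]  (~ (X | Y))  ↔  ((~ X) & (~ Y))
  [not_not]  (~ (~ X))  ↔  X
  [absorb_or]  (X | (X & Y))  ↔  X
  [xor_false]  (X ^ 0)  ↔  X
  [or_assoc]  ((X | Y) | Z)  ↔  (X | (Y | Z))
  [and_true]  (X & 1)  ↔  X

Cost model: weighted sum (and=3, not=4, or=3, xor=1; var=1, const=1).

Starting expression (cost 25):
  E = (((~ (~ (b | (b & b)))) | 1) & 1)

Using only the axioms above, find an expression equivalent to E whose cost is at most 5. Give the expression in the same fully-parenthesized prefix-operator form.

step 1: not_not (→) rewrites (~ (~ (b | (b & b)))) into (b | (b & b)), now (((b | (b & b)) | 1) & 1)
step 2: absorb_or (→) rewrites (b | (b & b)) into b, now ((b | 1) & 1)
step 3: and_true (→) rewrites ((b | 1) & 1) into (b | 1), reaching cost 5 (bound 5)

(b | 1)   [cost 5]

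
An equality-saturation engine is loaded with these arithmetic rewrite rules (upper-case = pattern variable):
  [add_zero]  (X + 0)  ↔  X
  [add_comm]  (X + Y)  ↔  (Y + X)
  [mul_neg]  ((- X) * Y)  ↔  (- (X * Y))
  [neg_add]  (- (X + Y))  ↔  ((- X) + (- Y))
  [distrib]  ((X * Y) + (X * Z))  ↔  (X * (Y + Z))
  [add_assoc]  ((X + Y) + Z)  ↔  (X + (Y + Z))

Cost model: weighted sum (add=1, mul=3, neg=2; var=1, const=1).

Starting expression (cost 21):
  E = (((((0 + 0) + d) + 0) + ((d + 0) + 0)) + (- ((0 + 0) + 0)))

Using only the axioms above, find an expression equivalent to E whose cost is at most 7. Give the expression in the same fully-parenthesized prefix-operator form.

((d + d) + (- 0))   [cost 7]

(1) (((0 + 0) + d) + 0)  =[add_zero →]=  ((0 + 0) + d)    ⊢ ((((0 + 0) + d) + ((d + 0) + 0)) + (- ((0 + 0) + 0)))
(2) (0 + 0)  =[add_zero →]=  0    ⊢ ((((0 + 0) + d) + ((d + 0) + 0)) + (- (0 + 0)))
(3) (d + 0)  =[add_zero →]=  d    ⊢ ((((0 + 0) + d) + (d + 0)) + (- (0 + 0)))
(4) (0 + 0)  =[add_zero →]=  0    ⊢ (((0 + d) + (d + 0)) + (- (0 + 0)))
(5) (0 + 0)  =[add_zero →]=  0    ⊢ (((0 + d) + (d + 0)) + (- 0))
(6) (0 + d)  =[add_comm →]=  (d + 0)    ⊢ (((d + 0) + (d + 0)) + (- 0))
(7) (d + 0)  =[add_zero →]=  d    ⊢ ((d + (d + 0)) + (- 0))
(8) (d + 0)  =[add_zero →]=  d    ⊢ cost 7, within 7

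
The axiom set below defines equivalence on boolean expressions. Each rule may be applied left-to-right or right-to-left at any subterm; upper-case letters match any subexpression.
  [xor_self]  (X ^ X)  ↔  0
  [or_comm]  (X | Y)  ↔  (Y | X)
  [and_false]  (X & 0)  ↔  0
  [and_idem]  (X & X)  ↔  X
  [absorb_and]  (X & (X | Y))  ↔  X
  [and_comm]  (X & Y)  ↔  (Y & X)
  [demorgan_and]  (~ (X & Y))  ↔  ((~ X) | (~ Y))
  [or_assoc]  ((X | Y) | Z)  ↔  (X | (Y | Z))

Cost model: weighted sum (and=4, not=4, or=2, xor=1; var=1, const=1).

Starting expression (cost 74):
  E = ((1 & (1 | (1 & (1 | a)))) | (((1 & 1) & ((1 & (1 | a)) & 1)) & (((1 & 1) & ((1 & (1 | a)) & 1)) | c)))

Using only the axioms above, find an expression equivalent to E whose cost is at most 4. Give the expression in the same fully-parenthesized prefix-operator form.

(1 | 1)   [cost 4]

(1) (((1 & 1) & ((1 & (1 | a)) & 1)) & (((1 & 1) & ((1 & (1 | a)) & 1)) | c))  =[absorb_and →]=  ((1 & 1) & ((1 & (1 | a)) & 1))    ⊢ ((1 & (1 | (1 & (1 | a)))) | ((1 & 1) & ((1 & (1 | a)) & 1)))
(2) (1 & (1 | a))  =[absorb_and →]=  1    ⊢ ((1 & (1 | (1 & (1 | a)))) | ((1 & 1) & (1 & 1)))
(3) ((1 & 1) & (1 & 1))  =[and_idem →]=  (1 & 1)    ⊢ ((1 & (1 | (1 & (1 | a)))) | (1 & 1))
(4) (1 & (1 | a))  =[absorb_and →]=  1    ⊢ ((1 & (1 | 1)) | (1 & 1))
(5) (1 & (1 | 1))  =[absorb_and →]=  1    ⊢ (1 | (1 & 1))
(6) (1 & 1)  =[and_idem →]=  1    ⊢ cost 4, within 4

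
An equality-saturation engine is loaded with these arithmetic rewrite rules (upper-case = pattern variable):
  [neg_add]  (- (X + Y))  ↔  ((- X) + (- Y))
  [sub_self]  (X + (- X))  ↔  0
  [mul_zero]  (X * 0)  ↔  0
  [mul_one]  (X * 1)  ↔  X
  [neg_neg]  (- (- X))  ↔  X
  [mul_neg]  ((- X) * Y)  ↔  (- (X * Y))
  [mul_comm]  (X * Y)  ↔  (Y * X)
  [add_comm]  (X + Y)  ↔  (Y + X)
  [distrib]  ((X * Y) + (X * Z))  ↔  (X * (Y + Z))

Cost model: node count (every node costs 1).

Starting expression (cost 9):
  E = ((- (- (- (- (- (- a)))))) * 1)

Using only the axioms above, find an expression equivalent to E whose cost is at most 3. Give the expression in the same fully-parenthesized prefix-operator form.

(- (- a))   [cost 3]

(1) (- (- (- a)))  =[neg_neg →]=  (- a)    ⊢ ((- (- (- (- a)))) * 1)
(2) ((- (- (- (- a)))) * 1)  =[mul_one →]=  (- (- (- (- a))))
(3) (- (- (- a)))  =[neg_neg →]=  (- a)    ⊢ cost 3, within 3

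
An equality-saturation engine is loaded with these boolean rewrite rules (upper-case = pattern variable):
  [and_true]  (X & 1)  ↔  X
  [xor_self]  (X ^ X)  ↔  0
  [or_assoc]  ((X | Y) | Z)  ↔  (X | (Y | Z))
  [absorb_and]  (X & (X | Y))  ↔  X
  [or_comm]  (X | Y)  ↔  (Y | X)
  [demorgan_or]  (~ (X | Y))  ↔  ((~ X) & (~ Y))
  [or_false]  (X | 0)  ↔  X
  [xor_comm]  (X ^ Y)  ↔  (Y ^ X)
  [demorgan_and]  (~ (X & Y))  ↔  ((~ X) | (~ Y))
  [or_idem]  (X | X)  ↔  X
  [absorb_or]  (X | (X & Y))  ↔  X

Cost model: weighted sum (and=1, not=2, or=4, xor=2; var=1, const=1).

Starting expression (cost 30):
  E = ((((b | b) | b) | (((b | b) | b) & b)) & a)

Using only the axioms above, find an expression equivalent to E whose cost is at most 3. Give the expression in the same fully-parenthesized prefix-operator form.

step 1: absorb_or (→) rewrites (((b | b) | b) | (((b | b) | b) & b)) into ((b | b) | b), now (((b | b) | b) & a)
step 2: or_idem (→) rewrites (b | b) into b, now ((b | b) & a)
step 3: or_idem (→) rewrites (b | b) into b, reaching cost 3 (bound 3)

(b & a)   [cost 3]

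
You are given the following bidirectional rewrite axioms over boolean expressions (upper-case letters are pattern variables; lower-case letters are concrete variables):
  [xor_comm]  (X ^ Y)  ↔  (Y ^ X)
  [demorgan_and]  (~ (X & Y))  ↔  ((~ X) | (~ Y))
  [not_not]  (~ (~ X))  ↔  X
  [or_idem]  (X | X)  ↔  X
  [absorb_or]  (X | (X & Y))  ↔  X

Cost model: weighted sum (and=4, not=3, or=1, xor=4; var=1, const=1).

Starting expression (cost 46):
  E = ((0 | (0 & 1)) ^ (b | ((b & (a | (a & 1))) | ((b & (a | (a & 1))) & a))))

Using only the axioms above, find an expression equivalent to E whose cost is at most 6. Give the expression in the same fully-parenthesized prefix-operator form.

(0 ^ b)   [cost 6]

step 1: absorb_or (→) rewrites ((b & (a | (a & 1))) | ((b & (a | (a & 1))) & a)) into (b & (a | (a & 1))), now ((0 | (0 & 1)) ^ (b | (b & (a | (a & 1)))))
step 2: absorb_or (→) rewrites (a | (a & 1)) into a, now ((0 | (0 & 1)) ^ (b | (b & a)))
step 3: absorb_or (→) rewrites (0 | (0 & 1)) into 0, now (0 ^ (b | (b & a)))
step 4: absorb_or (→) rewrites (b | (b & a)) into b, reaching cost 6 (bound 6)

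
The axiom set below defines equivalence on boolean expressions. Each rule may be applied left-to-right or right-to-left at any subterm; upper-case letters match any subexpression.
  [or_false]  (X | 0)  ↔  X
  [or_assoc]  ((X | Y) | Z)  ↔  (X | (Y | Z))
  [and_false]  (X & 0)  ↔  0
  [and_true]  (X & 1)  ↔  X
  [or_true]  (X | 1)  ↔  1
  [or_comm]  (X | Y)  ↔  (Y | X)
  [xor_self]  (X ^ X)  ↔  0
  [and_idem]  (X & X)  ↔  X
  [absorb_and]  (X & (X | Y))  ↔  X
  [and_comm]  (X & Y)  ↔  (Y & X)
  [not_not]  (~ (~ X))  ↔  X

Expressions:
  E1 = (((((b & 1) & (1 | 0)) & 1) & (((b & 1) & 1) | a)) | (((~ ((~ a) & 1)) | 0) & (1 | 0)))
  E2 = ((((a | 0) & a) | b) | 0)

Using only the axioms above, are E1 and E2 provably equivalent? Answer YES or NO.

step 1: and_true (→) rewrites ((~ a) & 1) into (~ a), now (((((b & 1) & (1 | 0)) & 1) & (((b & 1) & 1) | a)) | (((~ (~ a)) | 0) & (1 | 0)))
step 2: and_true (→) rewrites (((b & 1) & (1 | 0)) & 1) into ((b & 1) & (1 | 0)), now ((((b & 1) & (1 | 0)) & (((b & 1) & 1) | a)) | (((~ (~ a)) | 0) & (1 | 0)))
step 3: not_not (→) rewrites (~ (~ a)) into a, now ((((b & 1) & (1 | 0)) & (((b & 1) & 1) | a)) | ((a | 0) & (1 | 0)))
step 4: or_false (→) rewrites (1 | 0) into 1, now ((((b & 1) & 1) & (((b & 1) & 1) | a)) | ((a | 0) & (1 | 0)))
step 5: absorb_and (→) rewrites (((b & 1) & 1) & (((b & 1) & 1) | a)) into ((b & 1) & 1), now (((b & 1) & 1) | ((a | 0) & (1 | 0)))
step 6: or_false (→) rewrites (1 | 0) into 1, now (((b & 1) & 1) | ((a | 0) & 1))
step 7: and_true (→) rewrites (b & 1) into b, now ((b & 1) | ((a | 0) & 1))
step 8: or_false (→) rewrites (a | 0) into a, now ((b & 1) | (a & 1))
step 9: and_true (→) rewrites (a & 1) into a, now ((b & 1) | a)
step 10: and_true (→) rewrites (b & 1) into b, now (b | a)
step 11: or_comm (→) rewrites (b | a) into (a | b)
step 12: and_idem (←) rewrites a into (a & a), now ((a & a) | b)
step 13: or_false (←) rewrites a into (a | 0), now (((a | 0) & a) | b)
step 14: or_false (←) rewrites (((a | 0) & a) | b) into ((((a | 0) & a) | b) | 0), which is E2

YES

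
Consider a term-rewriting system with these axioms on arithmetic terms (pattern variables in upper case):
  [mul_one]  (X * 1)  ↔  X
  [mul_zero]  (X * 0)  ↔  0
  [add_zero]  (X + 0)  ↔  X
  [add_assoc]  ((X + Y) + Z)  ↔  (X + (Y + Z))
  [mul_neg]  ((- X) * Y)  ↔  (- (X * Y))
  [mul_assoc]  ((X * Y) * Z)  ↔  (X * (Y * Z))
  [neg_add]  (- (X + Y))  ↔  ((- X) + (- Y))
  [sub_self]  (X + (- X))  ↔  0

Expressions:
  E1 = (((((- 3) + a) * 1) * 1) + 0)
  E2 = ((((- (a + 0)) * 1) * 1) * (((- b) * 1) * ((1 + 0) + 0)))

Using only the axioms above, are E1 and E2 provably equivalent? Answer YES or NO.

Every axiom is a valid identity, so a rewrite proof would force E1 and E2 to agree under every assignment.
At a=0, b=0: E1 = -3 but E2 = 0; they differ, so no derivation exists.

NO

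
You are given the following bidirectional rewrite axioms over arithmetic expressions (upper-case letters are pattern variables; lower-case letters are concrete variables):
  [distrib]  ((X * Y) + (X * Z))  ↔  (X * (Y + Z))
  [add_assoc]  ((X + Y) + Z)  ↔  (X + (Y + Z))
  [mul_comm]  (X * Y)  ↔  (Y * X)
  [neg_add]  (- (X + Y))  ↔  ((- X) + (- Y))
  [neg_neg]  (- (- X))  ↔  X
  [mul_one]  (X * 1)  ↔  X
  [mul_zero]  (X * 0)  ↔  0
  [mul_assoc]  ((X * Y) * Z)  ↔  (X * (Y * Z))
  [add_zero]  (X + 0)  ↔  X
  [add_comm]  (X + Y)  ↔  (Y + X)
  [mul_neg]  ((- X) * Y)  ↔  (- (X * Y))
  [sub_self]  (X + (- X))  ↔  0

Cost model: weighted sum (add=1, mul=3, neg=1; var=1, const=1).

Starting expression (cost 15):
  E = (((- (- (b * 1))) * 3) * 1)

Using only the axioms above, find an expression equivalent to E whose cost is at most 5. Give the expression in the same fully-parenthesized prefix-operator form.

1. [mul_one →] (((- (- (b * 1))) * 3) * 1)  →  ((- (- (b * 1))) * 3)
2. [neg_neg →] (- (- (b * 1)))  →  (b * 1);  E = ((b * 1) * 3)
3. [mul_one →] (b * 1)  →  b;  cost 5 ≤ 5, done

(b * 3)   [cost 5]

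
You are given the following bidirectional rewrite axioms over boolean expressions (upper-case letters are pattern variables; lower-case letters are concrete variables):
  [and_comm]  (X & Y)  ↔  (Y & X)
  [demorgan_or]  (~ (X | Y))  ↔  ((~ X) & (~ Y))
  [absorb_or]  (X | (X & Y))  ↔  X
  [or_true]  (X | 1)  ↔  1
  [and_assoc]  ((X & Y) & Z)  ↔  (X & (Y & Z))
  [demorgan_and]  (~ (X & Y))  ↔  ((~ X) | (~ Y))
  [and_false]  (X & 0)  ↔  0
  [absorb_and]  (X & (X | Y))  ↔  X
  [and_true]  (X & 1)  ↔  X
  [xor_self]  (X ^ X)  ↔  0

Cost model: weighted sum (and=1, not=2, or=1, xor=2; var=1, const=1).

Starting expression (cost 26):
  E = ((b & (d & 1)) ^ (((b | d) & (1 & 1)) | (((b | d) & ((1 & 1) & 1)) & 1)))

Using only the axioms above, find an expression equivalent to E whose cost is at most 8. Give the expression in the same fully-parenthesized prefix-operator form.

((b & d) ^ (b | d))   [cost 8]

1. [and_true →] (1 & 1)  →  1;  E = ((b & (d & 1)) ^ (((b | d) & (1 & 1)) | (((b | d) & (1 & 1)) & 1)))
2. [and_true →] (d & 1)  →  d;  E = ((b & d) ^ (((b | d) & (1 & 1)) | (((b | d) & (1 & 1)) & 1)))
3. [absorb_or →] (((b | d) & (1 & 1)) | (((b | d) & (1 & 1)) & 1))  →  ((b | d) & (1 & 1));  E = ((b & d) ^ ((b | d) & (1 & 1)))
4. [and_true →] (1 & 1)  →  1;  E = ((b & d) ^ ((b | d) & 1))
5. [and_true →] ((b | d) & 1)  →  (b | d);  cost 8 ≤ 8, done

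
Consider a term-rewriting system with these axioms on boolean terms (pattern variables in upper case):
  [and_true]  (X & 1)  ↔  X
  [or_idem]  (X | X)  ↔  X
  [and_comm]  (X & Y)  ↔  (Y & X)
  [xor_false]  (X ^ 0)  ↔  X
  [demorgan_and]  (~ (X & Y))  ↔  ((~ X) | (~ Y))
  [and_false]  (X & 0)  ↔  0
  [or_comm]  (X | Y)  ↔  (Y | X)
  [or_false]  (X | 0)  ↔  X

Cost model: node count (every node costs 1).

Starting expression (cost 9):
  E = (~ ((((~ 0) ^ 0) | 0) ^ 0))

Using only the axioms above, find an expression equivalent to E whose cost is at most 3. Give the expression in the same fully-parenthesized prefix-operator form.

1. [or_false →] (((~ 0) ^ 0) | 0)  →  ((~ 0) ^ 0);  E = (~ (((~ 0) ^ 0) ^ 0))
2. [xor_false →] (((~ 0) ^ 0) ^ 0)  →  ((~ 0) ^ 0);  E = (~ ((~ 0) ^ 0))
3. [xor_false →] ((~ 0) ^ 0)  →  (~ 0);  cost 3 ≤ 3, done

(~ (~ 0))   [cost 3]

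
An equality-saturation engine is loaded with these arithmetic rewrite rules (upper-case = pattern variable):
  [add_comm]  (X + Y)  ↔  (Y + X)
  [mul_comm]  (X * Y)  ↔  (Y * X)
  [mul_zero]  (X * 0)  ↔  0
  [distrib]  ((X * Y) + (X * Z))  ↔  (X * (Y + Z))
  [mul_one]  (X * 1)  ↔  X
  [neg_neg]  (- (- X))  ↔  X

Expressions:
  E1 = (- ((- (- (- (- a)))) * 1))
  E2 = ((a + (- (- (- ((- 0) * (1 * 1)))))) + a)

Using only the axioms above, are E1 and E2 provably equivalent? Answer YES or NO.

NO

All listed rules preserve value, hence provable equivalence implies equal values everywhere; look for a separating assignment.
a=1 gives E1 ↦ -1, E2 ↦ 2; values differ ⇒ not provably equivalent.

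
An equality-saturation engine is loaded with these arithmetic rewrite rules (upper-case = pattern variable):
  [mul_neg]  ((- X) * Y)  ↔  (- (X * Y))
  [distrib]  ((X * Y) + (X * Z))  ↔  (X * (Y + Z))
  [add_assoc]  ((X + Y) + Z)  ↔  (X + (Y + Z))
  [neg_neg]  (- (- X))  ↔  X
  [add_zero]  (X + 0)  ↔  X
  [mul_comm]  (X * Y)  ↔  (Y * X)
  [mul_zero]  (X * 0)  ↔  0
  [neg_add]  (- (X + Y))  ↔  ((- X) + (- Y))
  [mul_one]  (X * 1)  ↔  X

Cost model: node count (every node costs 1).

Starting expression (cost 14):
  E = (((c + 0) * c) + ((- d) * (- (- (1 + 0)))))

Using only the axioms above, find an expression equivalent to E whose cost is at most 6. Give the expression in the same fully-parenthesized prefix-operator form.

(1) (- (- (1 + 0)))  =[neg_neg →]=  (1 + 0)    ⊢ (((c + 0) * c) + ((- d) * (1 + 0)))
(2) (1 + 0)  =[add_zero →]=  1    ⊢ (((c + 0) * c) + ((- d) * 1))
(3) ((- d) * 1)  =[mul_one →]=  (- d)    ⊢ (((c + 0) * c) + (- d))
(4) (c + 0)  =[add_zero →]=  c    ⊢ cost 6, within 6

((c * c) + (- d))   [cost 6]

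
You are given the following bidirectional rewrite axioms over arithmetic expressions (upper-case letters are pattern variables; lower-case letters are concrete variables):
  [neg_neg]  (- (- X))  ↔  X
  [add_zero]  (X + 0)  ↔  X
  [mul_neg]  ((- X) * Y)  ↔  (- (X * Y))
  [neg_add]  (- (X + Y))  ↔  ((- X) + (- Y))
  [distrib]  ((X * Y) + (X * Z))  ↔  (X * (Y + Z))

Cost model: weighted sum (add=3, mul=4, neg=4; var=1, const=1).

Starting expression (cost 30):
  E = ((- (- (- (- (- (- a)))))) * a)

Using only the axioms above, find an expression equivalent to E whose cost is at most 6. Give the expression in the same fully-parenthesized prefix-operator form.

(a * a)   [cost 6]

(1) (- (- (- (- (- (- a))))))  =[neg_neg →]=  (- (- (- (- a))))    ⊢ ((- (- (- (- a)))) * a)
(2) (- (- a))  =[neg_neg →]=  a    ⊢ ((- (- a)) * a)
(3) (- (- a))  =[neg_neg →]=  a    ⊢ cost 6, within 6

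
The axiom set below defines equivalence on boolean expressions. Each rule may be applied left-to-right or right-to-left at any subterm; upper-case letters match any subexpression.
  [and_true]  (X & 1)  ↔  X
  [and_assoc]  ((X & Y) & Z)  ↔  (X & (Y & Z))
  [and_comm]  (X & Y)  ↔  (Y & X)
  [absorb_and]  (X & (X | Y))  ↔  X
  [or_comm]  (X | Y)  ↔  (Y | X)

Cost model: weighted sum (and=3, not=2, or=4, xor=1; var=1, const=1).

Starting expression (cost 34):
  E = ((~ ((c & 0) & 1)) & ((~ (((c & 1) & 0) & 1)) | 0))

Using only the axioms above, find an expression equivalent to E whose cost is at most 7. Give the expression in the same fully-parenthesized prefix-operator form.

(~ (c & 0))   [cost 7]

1. [and_true →] (c & 1)  →  c;  E = ((~ ((c & 0) & 1)) & ((~ ((c & 0) & 1)) | 0))
2. [absorb_and →] ((~ ((c & 0) & 1)) & ((~ ((c & 0) & 1)) | 0))  →  (~ ((c & 0) & 1))
3. [and_true →] ((c & 0) & 1)  →  (c & 0);  cost 7 ≤ 7, done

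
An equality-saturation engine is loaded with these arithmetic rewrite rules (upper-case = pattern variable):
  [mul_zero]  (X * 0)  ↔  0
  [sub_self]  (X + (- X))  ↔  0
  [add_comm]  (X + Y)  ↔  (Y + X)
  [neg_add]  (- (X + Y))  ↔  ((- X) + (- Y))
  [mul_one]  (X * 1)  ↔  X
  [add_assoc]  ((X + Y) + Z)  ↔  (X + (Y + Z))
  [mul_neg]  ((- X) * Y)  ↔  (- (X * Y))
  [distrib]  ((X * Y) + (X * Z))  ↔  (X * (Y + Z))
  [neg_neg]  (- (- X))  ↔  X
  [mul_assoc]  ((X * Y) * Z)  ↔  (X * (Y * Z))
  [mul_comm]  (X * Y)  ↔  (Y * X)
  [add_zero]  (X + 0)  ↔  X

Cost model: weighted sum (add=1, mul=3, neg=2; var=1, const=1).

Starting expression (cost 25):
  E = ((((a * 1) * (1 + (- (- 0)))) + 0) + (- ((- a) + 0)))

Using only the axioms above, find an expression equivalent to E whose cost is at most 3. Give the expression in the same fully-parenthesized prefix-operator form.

(a + a)   [cost 3]

1. [neg_neg →] (- (- 0))  →  0;  E = ((((a * 1) * (1 + 0)) + 0) + (- ((- a) + 0)))
2. [add_zero →] (1 + 0)  →  1;  E = ((((a * 1) * 1) + 0) + (- ((- a) + 0)))
3. [mul_one →] (a * 1)  →  a;  E = (((a * 1) + 0) + (- ((- a) + 0)))
4. [add_zero →] ((- a) + 0)  →  (- a);  E = (((a * 1) + 0) + (- (- a)))
5. [mul_one →] (a * 1)  →  a;  E = ((a + 0) + (- (- a)))
6. [neg_neg →] (- (- a))  →  a;  E = ((a + 0) + a)
7. [add_zero →] (a + 0)  →  a;  cost 3 ≤ 3, done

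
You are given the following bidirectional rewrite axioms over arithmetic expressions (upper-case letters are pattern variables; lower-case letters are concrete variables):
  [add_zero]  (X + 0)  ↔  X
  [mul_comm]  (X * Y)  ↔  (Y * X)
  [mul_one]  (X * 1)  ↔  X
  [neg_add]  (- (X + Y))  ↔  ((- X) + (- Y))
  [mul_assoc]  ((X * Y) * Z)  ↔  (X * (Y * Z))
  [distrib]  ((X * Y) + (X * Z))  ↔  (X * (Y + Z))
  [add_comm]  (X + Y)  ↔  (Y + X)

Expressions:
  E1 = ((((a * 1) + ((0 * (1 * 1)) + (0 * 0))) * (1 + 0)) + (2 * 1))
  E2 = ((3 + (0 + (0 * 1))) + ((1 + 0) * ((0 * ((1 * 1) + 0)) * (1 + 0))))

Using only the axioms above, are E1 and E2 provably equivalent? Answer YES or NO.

NO

The axioms are sound identities: if E1 ↔* E2 then E1 and E2 evaluate identically under any assignment.
Under a=0: E1 evaluates to 2, E2 to 3. Distinct ⇒ no rewrite sequence connects them.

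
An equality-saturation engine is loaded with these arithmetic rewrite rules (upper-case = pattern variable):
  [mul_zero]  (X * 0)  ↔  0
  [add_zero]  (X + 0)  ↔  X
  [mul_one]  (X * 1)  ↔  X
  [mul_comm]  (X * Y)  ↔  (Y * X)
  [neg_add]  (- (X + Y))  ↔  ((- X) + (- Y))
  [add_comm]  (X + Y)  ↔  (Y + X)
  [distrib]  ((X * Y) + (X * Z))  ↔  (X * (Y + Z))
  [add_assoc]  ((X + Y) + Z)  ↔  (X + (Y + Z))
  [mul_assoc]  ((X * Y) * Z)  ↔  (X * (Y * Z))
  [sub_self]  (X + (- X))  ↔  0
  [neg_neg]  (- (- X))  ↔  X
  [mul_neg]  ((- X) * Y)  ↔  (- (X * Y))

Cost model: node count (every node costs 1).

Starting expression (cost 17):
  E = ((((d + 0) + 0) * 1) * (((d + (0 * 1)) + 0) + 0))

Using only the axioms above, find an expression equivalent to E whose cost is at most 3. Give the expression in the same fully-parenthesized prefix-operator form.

step 1: mul_one (→) rewrites (0 * 1) into 0, now ((((d + 0) + 0) * 1) * (((d + 0) + 0) + 0))
step 2: add_zero (→) rewrites (((d + 0) + 0) + 0) into ((d + 0) + 0), now ((((d + 0) + 0) * 1) * ((d + 0) + 0))
step 3: add_zero (→) rewrites (d + 0) into d, now ((((d + 0) + 0) * 1) * (d + 0))
step 4: mul_one (→) rewrites (((d + 0) + 0) * 1) into ((d + 0) + 0), now (((d + 0) + 0) * (d + 0))
step 5: add_zero (→) rewrites (d + 0) into d, now ((d + 0) * (d + 0))
step 6: add_zero (→) rewrites (d + 0) into d, now ((d + 0) * d)
step 7: add_zero (→) rewrites (d + 0) into d, reaching cost 3 (bound 3)

(d * d)   [cost 3]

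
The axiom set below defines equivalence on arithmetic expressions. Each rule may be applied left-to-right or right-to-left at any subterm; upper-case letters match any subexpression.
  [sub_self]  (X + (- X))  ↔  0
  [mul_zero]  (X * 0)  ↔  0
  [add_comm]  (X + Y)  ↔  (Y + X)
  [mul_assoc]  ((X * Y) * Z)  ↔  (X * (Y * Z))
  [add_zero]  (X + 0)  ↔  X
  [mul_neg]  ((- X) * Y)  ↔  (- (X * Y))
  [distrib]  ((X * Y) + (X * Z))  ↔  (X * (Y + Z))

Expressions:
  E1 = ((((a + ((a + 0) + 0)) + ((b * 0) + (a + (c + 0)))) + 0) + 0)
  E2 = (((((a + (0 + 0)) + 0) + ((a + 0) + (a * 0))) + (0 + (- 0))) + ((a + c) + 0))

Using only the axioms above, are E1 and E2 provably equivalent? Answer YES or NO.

(1) (((a + ((a + 0) + 0)) + ((b * 0) + (a + (c + 0)))) + 0)  =[add_zero →]=  ((a + ((a + 0) + 0)) + ((b * 0) + (a + (c + 0))))    ⊢ (((a + ((a + 0) + 0)) + ((b * 0) + (a + (c + 0)))) + 0)
(2) (b * 0)  =[mul_zero →]=  0    ⊢ (((a + ((a + 0) + 0)) + (0 + (a + (c + 0)))) + 0)
(3) (c + 0)  =[add_zero →]=  c    ⊢ (((a + ((a + 0) + 0)) + (0 + (a + c))) + 0)
(4) (((a + ((a + 0) + 0)) + (0 + (a + c))) + 0)  =[add_zero →]=  ((a + ((a + 0) + 0)) + (0 + (a + c)))
(5) (a + c)  =[add_comm →]=  (c + a)    ⊢ ((a + ((a + 0) + 0)) + (0 + (c + a)))
(6) (0 + (c + a))  =[add_comm →]=  ((c + a) + 0)    ⊢ ((a + ((a + 0) + 0)) + ((c + a) + 0))
(7) (a + 0)  =[add_zero →]=  a    ⊢ ((a + (a + 0)) + ((c + a) + 0))
(8) (a + 0)  =[add_zero →]=  a    ⊢ ((a + a) + ((c + a) + 0))
(9) ((c + a) + 0)  =[add_zero →]=  (c + a)    ⊢ ((a + a) + (c + a))
(10) (c + a)  =[add_comm →]=  (a + c)    ⊢ ((a + a) + (a + c))
(11) a  =[add_zero ←]=  (a + 0)    ⊢ (((a + 0) + a) + (a + c))
(12) ((a + 0) + a)  =[add_zero ←]=  (((a + 0) + a) + 0)    ⊢ ((((a + 0) + a) + 0) + (a + c))
(13) a  =[add_zero ←]=  (a + 0)    ⊢ ((((a + 0) + (a + 0)) + 0) + (a + c))
(14) a  =[add_zero ←]=  (a + 0)    ⊢ ((((a + 0) + ((a + 0) + 0)) + 0) + (a + c))
(15) 0  =[add_zero ←]=  (0 + 0)    ⊢ ((((a + (0 + 0)) + ((a + 0) + 0)) + 0) + (a + c))
(16) 0  =[sub_self ←]=  (0 + (- 0))    ⊢ ((((a + (0 + 0)) + ((a + 0) + 0)) + (0 + (- 0))) + (a + c))
(17) (a + c)  =[add_zero ←]=  ((a + c) + 0)    ⊢ ((((a + (0 + 0)) + ((a + 0) + 0)) + (0 + (- 0))) + ((a + c) + 0))
(18) 0  =[mul_zero ←]=  (a * 0)    ⊢ ((((a + (0 + 0)) + ((a + 0) + (a * 0))) + (0 + (- 0))) + ((a + c) + 0))
(19) (a + (0 + 0))  =[add_zero ←]=  ((a + (0 + 0)) + 0)    ⊢ E2

YES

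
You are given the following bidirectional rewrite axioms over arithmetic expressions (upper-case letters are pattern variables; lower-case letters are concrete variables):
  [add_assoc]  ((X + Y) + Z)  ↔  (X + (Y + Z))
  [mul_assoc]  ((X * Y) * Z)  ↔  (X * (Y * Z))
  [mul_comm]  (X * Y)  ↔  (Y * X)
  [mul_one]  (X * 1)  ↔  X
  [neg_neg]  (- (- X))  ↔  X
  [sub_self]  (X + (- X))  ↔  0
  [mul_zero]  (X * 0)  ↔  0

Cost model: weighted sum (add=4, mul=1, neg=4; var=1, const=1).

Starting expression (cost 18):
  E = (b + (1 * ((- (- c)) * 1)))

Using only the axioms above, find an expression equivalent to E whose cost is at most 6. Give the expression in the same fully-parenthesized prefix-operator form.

(1) ((- (- c)) * 1)  =[mul_one →]=  (- (- c))    ⊢ (b + (1 * (- (- c))))
(2) (1 * (- (- c)))  =[mul_comm →]=  ((- (- c)) * 1)    ⊢ (b + ((- (- c)) * 1))
(3) ((- (- c)) * 1)  =[mul_one →]=  (- (- c))    ⊢ (b + (- (- c)))
(4) (- (- c))  =[neg_neg →]=  c    ⊢ cost 6, within 6

(b + c)   [cost 6]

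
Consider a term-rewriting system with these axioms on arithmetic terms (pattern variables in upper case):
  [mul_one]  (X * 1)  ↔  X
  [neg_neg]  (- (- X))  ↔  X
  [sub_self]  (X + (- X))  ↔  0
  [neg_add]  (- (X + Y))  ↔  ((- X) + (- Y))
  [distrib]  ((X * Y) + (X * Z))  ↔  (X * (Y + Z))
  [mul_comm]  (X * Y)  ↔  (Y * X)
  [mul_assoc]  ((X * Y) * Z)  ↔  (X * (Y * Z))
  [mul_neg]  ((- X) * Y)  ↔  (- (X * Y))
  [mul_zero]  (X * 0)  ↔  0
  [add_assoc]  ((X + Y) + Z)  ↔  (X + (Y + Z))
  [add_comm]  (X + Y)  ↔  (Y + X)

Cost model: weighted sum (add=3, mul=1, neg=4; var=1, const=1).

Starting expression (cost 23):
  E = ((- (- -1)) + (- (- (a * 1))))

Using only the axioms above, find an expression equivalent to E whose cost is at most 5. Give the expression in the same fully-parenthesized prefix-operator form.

(-1 + a)   [cost 5]

1. [neg_neg →] (- (- -1))  →  -1;  E = (-1 + (- (- (a * 1))))
2. [mul_one →] (a * 1)  →  a;  E = (-1 + (- (- a)))
3. [neg_neg →] (- (- a))  →  a;  cost 5 ≤ 5, done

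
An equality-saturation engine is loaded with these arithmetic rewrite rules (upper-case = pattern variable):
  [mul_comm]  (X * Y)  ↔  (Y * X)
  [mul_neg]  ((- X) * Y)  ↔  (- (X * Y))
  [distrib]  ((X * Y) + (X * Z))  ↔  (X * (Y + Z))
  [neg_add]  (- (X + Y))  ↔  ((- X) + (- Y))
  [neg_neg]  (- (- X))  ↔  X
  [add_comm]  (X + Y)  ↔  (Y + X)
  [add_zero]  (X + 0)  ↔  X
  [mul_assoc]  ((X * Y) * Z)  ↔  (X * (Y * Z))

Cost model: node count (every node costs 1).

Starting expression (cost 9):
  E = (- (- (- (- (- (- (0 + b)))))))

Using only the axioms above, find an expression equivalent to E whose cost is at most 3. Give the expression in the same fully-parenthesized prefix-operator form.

(0 + b)   [cost 3]

step 1: neg_neg (→) rewrites (- (- (- (- (0 + b))))) into (- (- (0 + b))), now (- (- (- (- (0 + b)))))
step 2: neg_neg (→) rewrites (- (- (0 + b))) into (0 + b), now (- (- (0 + b)))
step 3: neg_neg (→) rewrites (- (- (0 + b))) into (0 + b), reaching cost 3 (bound 3)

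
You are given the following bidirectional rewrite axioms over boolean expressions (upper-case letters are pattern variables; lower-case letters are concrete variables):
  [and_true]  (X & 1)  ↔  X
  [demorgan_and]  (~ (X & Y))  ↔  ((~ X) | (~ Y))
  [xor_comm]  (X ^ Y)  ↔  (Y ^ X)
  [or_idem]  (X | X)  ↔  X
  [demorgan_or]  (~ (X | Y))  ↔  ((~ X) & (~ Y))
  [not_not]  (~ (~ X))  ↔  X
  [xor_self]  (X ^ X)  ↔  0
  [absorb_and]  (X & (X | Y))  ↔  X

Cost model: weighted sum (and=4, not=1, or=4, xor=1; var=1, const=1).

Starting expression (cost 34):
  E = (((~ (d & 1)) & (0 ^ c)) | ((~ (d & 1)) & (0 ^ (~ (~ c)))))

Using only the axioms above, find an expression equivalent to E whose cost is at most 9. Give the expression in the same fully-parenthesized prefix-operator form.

((~ d) & (0 ^ c))   [cost 9]

step 1: not_not (→) rewrites (~ (~ c)) into c, now (((~ (d & 1)) & (0 ^ c)) | ((~ (d & 1)) & (0 ^ c)))
step 2: or_idem (→) rewrites (((~ (d & 1)) & (0 ^ c)) | ((~ (d & 1)) & (0 ^ c))) into ((~ (d & 1)) & (0 ^ c))
step 3: and_true (→) rewrites (d & 1) into d, reaching cost 9 (bound 9)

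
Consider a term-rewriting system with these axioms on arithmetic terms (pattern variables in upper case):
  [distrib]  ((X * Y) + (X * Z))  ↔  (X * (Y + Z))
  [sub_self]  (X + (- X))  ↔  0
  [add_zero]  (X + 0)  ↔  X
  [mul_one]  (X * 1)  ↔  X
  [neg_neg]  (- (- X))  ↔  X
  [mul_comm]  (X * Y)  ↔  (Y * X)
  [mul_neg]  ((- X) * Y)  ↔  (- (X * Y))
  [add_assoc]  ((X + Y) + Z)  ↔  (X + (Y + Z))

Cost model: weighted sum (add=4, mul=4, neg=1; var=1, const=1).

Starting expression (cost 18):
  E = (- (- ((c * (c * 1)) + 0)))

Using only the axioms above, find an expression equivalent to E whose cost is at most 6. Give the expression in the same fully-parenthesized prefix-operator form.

(1) ((c * (c * 1)) + 0)  =[add_zero →]=  (c * (c * 1))    ⊢ (- (- (c * (c * 1))))
(2) (c * 1)  =[mul_one →]=  c    ⊢ (- (- (c * c)))
(3) (- (- (c * c)))  =[neg_neg →]=  (c * c)    ⊢ cost 6, within 6

(c * c)   [cost 6]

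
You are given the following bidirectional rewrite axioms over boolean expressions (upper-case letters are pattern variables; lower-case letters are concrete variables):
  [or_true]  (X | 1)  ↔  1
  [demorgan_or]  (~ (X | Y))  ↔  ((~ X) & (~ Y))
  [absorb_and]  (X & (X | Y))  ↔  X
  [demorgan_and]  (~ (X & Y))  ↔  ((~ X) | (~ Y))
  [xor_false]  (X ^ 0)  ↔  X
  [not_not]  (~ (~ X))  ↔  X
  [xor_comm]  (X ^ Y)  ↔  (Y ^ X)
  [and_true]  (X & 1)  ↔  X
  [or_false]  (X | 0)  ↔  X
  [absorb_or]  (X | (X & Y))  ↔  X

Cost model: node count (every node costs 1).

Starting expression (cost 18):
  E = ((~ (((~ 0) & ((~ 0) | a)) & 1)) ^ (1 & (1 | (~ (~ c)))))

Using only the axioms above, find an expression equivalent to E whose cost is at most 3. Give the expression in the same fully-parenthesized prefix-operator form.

(0 ^ 1)   [cost 3]

1. [absorb_and →] ((~ 0) & ((~ 0) | a))  →  (~ 0);  E = ((~ ((~ 0) & 1)) ^ (1 & (1 | (~ (~ c)))))
2. [and_true →] ((~ 0) & 1)  →  (~ 0);  E = ((~ (~ 0)) ^ (1 & (1 | (~ (~ c)))))
3. [not_not →] (~ (~ 0))  →  0;  E = (0 ^ (1 & (1 | (~ (~ c)))))
4. [not_not →] (~ (~ c))  →  c;  E = (0 ^ (1 & (1 | c)))
5. [absorb_and →] (1 & (1 | c))  →  1;  cost 3 ≤ 3, done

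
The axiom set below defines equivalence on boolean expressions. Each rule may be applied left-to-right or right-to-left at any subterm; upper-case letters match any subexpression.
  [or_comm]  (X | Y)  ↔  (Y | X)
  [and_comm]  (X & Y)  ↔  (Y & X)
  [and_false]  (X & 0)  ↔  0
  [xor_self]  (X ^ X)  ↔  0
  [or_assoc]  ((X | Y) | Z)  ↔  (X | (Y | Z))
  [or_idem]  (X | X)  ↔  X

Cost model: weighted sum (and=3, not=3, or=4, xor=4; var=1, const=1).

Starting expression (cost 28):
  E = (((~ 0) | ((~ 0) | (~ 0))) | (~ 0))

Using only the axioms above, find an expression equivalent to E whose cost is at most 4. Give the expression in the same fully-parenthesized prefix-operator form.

(~ 0)   [cost 4]

1. [or_idem →] ((~ 0) | (~ 0))  →  (~ 0);  E = (((~ 0) | (~ 0)) | (~ 0))
2. [or_idem →] ((~ 0) | (~ 0))  →  (~ 0);  E = ((~ 0) | (~ 0))
3. [or_idem →] ((~ 0) | (~ 0))  →  (~ 0);  cost 4 ≤ 4, done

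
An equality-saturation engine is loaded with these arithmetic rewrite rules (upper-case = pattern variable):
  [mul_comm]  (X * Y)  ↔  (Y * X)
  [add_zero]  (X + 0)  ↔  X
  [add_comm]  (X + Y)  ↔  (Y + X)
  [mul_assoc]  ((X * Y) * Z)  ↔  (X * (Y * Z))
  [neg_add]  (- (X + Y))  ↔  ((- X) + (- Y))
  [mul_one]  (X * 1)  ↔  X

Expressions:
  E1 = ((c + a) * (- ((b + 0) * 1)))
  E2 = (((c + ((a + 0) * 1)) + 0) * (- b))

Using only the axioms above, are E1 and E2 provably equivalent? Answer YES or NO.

YES

1. [add_zero →] (b + 0)  →  b;  E1 = ((c + a) * (- (b * 1)))
2. [mul_one →] (b * 1)  →  b;  E1 = ((c + a) * (- b))
3. [add_comm →] (c + a)  →  (a + c);  E1 = ((a + c) * (- b))
4. [add_zero ←] (a + c)  →  ((a + c) + 0);  E1 = (((a + c) + 0) * (- b))
5. [add_comm →] (a + c)  →  (c + a);  E1 = (((c + a) + 0) * (- b))
6. [add_zero ←] a  →  (a + 0);  E1 = (((c + (a + 0)) + 0) * (- b))
7. [mul_one ←] (a + 0)  →  ((a + 0) * 1);  this is E2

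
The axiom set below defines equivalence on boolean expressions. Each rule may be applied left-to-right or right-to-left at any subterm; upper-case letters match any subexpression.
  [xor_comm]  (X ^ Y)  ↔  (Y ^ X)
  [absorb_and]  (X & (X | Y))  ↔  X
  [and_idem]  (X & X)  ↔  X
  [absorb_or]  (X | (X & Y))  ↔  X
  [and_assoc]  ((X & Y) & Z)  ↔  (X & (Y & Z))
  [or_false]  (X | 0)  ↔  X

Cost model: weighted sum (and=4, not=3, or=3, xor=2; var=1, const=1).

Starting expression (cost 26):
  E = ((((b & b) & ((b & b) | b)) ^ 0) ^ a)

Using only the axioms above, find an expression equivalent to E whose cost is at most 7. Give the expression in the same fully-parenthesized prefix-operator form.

((0 ^ b) ^ a)   [cost 7]

1. [absorb_and →] ((b & b) & ((b & b) | b))  →  (b & b);  E = (((b & b) ^ 0) ^ a)
2. [xor_comm →] ((b & b) ^ 0)  →  (0 ^ (b & b));  E = ((0 ^ (b & b)) ^ a)
3. [and_idem →] (b & b)  →  b;  cost 7 ≤ 7, done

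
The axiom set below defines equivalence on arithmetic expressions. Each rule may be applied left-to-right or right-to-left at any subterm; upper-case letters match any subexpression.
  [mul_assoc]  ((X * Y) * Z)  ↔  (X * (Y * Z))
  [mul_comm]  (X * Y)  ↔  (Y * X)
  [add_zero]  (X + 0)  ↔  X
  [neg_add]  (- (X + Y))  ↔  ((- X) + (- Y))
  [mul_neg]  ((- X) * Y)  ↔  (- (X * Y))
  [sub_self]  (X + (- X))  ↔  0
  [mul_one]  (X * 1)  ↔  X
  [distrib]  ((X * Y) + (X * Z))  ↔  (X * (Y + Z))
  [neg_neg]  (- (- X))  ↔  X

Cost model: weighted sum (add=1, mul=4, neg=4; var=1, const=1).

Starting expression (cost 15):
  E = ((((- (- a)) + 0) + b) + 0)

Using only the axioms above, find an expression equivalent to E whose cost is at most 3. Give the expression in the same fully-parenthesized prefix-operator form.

(a + b)   [cost 3]

1. [add_zero →] ((((- (- a)) + 0) + b) + 0)  →  (((- (- a)) + 0) + b)
2. [neg_neg →] (- (- a))  →  a;  E = ((a + 0) + b)
3. [add_zero →] (a + 0)  →  a;  cost 3 ≤ 3, done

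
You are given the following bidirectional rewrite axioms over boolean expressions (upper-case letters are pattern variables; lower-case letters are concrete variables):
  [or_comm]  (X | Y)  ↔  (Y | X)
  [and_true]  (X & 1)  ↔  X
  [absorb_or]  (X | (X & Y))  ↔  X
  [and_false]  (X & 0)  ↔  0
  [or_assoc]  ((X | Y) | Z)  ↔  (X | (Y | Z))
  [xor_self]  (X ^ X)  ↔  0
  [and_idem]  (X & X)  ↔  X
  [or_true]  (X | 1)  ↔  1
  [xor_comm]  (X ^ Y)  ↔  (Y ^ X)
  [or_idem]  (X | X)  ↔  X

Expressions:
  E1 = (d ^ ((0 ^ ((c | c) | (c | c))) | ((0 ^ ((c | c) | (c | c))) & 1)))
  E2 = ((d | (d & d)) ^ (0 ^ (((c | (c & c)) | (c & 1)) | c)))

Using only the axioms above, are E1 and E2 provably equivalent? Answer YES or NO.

1. [absorb_or →] ((0 ^ ((c | c) | (c | c))) | ((0 ^ ((c | c) | (c | c))) & 1))  →  (0 ^ ((c | c) | (c | c)));  E1 = (d ^ (0 ^ ((c | c) | (c | c))))
2. [or_idem →] ((c | c) | (c | c))  →  (c | c);  E1 = (d ^ (0 ^ (c | c)))
3. [absorb_or ←] c  →  (c | (c & 1));  E1 = (d ^ (0 ^ ((c | (c & 1)) | c)))
4. [absorb_or ←] d  →  (d | (d & d));  E1 = ((d | (d & d)) ^ (0 ^ ((c | (c & 1)) | c)))
5. [absorb_or ←] c  →  (c | (c & c));  this is E2

YES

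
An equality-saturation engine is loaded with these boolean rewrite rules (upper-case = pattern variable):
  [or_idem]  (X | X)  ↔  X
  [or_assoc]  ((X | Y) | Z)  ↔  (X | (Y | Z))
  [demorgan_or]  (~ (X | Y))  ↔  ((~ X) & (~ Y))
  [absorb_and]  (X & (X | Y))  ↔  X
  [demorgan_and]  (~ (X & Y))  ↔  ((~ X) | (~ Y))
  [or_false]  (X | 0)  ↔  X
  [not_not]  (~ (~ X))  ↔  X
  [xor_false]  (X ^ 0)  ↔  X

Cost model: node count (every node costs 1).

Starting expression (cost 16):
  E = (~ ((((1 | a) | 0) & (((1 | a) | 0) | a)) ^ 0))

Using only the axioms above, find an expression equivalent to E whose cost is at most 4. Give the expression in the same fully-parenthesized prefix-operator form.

(~ (1 | a))   [cost 4]

(1) (((1 | a) | 0) & (((1 | a) | 0) | a))  =[absorb_and →]=  ((1 | a) | 0)    ⊢ (~ (((1 | a) | 0) ^ 0))
(2) (((1 | a) | 0) ^ 0)  =[xor_false →]=  ((1 | a) | 0)    ⊢ (~ ((1 | a) | 0))
(3) ((1 | a) | 0)  =[or_false →]=  (1 | a)    ⊢ cost 4, within 4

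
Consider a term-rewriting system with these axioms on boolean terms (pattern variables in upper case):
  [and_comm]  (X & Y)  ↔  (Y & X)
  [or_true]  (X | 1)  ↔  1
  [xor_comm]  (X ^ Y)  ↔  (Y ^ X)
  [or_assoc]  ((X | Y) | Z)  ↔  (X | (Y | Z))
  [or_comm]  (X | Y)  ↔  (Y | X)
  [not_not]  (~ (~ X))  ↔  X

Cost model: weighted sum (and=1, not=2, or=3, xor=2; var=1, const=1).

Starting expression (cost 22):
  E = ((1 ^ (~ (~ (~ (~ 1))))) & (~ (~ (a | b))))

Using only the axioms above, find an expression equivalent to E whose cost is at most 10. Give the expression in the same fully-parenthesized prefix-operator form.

1. [not_not →] (~ (~ (~ (~ 1))))  →  (~ (~ 1));  E = ((1 ^ (~ (~ 1))) & (~ (~ (a | b))))
2. [and_comm →] ((1 ^ (~ (~ 1))) & (~ (~ (a | b))))  →  ((~ (~ (a | b))) & (1 ^ (~ (~ 1))))
3. [not_not →] (~ (~ (a | b)))  →  (a | b);  E = ((a | b) & (1 ^ (~ (~ 1))))
4. [or_comm →] (a | b)  →  (b | a);  E = ((b | a) & (1 ^ (~ (~ 1))))
5. [xor_comm →] (1 ^ (~ (~ 1)))  →  ((~ (~ 1)) ^ 1);  E = ((b | a) & ((~ (~ 1)) ^ 1))
6. [not_not →] (~ (~ 1))  →  1;  cost 10 ≤ 10, done

((b | a) & (1 ^ 1))   [cost 10]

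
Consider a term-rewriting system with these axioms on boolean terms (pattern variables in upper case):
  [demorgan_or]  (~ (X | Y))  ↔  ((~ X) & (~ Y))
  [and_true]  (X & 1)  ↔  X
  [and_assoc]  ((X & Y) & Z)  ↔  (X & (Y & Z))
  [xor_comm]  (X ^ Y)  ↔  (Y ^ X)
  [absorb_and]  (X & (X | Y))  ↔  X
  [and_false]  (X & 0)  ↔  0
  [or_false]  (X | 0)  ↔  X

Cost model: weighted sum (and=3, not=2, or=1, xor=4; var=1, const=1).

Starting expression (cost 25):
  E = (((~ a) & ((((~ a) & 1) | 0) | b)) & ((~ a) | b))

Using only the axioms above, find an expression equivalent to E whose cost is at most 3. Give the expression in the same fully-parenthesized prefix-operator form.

(~ a)   [cost 3]

step 1: or_false (→) rewrites (((~ a) & 1) | 0) into ((~ a) & 1), now (((~ a) & (((~ a) & 1) | b)) & ((~ a) | b))
step 2: and_true (→) rewrites ((~ a) & 1) into (~ a), now (((~ a) & ((~ a) | b)) & ((~ a) | b))
step 3: absorb_and (→) rewrites ((~ a) & ((~ a) | b)) into (~ a), now ((~ a) & ((~ a) | b))
step 4: absorb_and (→) rewrites ((~ a) & ((~ a) | b)) into (~ a), reaching cost 3 (bound 3)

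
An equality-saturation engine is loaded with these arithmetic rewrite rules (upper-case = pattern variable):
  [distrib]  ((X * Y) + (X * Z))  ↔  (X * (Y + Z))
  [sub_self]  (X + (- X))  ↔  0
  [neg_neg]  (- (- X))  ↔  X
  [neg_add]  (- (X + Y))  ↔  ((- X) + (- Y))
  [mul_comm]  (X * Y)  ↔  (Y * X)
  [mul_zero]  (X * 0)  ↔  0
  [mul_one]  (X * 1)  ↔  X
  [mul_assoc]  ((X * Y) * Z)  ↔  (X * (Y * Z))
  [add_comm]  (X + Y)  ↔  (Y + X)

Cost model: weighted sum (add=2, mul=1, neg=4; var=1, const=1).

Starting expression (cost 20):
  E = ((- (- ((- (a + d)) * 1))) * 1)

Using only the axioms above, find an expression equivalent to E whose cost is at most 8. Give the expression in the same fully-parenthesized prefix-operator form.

step 1: mul_one (→) rewrites ((- (- ((- (a + d)) * 1))) * 1) into (- (- ((- (a + d)) * 1)))
step 2: mul_one (→) rewrites ((- (a + d)) * 1) into (- (a + d)), now (- (- (- (a + d))))
step 3: neg_neg (→) rewrites (- (- (- (a + d)))) into (- (a + d)), reaching cost 8 (bound 8)

(- (a + d))   [cost 8]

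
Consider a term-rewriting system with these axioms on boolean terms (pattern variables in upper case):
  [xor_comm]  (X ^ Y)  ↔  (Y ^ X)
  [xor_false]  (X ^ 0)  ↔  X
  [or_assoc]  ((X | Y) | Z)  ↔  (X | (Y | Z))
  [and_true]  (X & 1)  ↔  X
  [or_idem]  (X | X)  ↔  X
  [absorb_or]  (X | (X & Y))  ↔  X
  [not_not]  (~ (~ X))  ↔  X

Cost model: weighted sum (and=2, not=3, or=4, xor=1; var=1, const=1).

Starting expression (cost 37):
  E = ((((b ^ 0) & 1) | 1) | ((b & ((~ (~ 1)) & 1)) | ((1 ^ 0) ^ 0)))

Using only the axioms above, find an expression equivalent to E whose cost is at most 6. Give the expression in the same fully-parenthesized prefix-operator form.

1. [and_true →] ((~ (~ 1)) & 1)  →  (~ (~ 1));  E = ((((b ^ 0) & 1) | 1) | ((b & (~ (~ 1))) | ((1 ^ 0) ^ 0)))
2. [not_not →] (~ (~ 1))  →  1;  E = ((((b ^ 0) & 1) | 1) | ((b & 1) | ((1 ^ 0) ^ 0)))
3. [xor_false →] ((1 ^ 0) ^ 0)  →  (1 ^ 0);  E = ((((b ^ 0) & 1) | 1) | ((b & 1) | (1 ^ 0)))
4. [xor_false →] (1 ^ 0)  →  1;  E = ((((b ^ 0) & 1) | 1) | ((b & 1) | 1))
5. [xor_false →] (b ^ 0)  →  b;  E = (((b & 1) | 1) | ((b & 1) | 1))
6. [or_idem →] (((b & 1) | 1) | ((b & 1) | 1))  →  ((b & 1) | 1)
7. [and_true →] (b & 1)  →  b;  cost 6 ≤ 6, done

(b | 1)   [cost 6]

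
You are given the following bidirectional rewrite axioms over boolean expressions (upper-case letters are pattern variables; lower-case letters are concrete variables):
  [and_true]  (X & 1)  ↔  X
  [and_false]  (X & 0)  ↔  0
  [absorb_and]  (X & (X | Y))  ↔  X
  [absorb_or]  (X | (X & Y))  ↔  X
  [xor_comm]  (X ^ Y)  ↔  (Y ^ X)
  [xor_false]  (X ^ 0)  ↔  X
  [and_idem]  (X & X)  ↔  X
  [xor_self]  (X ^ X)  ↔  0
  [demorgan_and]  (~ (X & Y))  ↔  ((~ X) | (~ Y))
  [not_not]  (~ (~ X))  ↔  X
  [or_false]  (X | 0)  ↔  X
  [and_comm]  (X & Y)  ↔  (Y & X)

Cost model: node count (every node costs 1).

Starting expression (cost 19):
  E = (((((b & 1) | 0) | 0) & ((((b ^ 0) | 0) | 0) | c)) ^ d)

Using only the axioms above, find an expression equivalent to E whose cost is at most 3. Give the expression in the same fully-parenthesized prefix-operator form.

step 1: xor_false (→) rewrites (b ^ 0) into b, now (((((b & 1) | 0) | 0) & (((b | 0) | 0) | c)) ^ d)
step 2: and_true (→) rewrites (b & 1) into b, now ((((b | 0) | 0) & (((b | 0) | 0) | c)) ^ d)
step 3: absorb_and (→) rewrites (((b | 0) | 0) & (((b | 0) | 0) | c)) into ((b | 0) | 0), now (((b | 0) | 0) ^ d)
step 4: or_false (→) rewrites (b | 0) into b, now ((b | 0) ^ d)
step 5: or_false (→) rewrites (b | 0) into b, reaching cost 3 (bound 3)

(b ^ d)   [cost 3]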